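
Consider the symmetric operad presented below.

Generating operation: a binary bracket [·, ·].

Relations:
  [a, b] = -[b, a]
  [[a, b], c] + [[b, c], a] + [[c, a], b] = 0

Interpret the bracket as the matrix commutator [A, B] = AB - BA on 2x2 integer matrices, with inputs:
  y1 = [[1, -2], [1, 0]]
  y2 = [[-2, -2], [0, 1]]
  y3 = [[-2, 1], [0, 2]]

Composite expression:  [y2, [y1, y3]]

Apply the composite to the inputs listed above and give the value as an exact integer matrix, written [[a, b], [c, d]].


[y1, y3] = [[-1, -7], [-4, 1]]
[y2, [y1, y3]] = [[8, 17], [-12, -8]]

[[8, 17], [-12, -8]]


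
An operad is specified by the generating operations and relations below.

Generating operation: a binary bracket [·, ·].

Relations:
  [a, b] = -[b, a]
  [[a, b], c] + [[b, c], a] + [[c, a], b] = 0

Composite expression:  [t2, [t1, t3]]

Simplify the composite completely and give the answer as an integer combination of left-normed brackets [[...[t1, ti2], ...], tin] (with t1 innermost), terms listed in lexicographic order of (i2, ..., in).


-[[t1, t3], t2]


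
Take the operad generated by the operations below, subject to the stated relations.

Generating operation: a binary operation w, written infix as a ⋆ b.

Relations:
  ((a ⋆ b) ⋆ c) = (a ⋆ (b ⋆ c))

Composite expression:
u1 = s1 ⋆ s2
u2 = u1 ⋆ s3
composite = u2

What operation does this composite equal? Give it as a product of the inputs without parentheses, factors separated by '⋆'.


Under associativity of w, the answer is the s's in reading order.
(s1 ⋆ s2) collapses to s1 ⋆ s2
((s1 ⋆ s2) ⋆ s3) collapses to s1 ⋆ s2 ⋆ s3

s1 ⋆ s2 ⋆ s3


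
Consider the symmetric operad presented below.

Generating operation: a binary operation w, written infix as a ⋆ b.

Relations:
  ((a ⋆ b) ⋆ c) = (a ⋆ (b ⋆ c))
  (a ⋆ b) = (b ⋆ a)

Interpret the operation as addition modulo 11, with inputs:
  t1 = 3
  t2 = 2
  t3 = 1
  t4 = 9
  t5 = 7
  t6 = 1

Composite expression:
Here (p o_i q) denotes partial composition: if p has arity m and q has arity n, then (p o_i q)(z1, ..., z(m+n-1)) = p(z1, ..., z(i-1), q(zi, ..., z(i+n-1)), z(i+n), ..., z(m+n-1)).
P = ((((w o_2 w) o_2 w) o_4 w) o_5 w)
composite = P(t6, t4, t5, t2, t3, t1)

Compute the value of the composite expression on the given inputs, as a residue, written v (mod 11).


1 (mod 11)

(t4 ⋆ t5) = 5
(t3 ⋆ t1) = 4
(t2 ⋆ (t3 ⋆ t1)) = 6
((t4 ⋆ t5) ⋆ (t2 ⋆ (t3 ⋆ t1))) = 0
(t6 ⋆ ((t4 ⋆ t5) ⋆ (t2 ⋆ (t3 ⋆ t1)))) = 1


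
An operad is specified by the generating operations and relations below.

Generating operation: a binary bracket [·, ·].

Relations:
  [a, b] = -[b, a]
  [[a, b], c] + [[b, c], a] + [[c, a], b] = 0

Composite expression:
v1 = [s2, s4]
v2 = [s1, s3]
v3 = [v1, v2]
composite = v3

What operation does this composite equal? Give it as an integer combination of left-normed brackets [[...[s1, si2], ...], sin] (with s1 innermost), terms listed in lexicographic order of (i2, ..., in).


-[[[s1, s3], s2], s4] + [[[s1, s3], s4], s2]

Skip Jacobi rewriting: expand, keep s1-initial words, read off terms.
Composite bracket: [[s2, s4], [s1, s3]]
Each bracket splits as ab - ba, giving 8 signed words (2^3 = 8).
Collect the words opening with s1:
  word s1s3s2s4 has sign -1, contributing -[[[s1, s3], s2], s4]
  word s1s3s4s2 has sign +1, contributing +[[[s1, s3], s4], s2]


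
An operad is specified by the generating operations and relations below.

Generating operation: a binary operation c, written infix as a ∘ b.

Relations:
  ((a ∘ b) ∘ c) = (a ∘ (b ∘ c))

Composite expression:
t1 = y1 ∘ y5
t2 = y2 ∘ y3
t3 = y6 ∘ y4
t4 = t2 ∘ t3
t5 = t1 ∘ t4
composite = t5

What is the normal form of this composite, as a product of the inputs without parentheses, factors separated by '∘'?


The c-tree's shape is irrelevant; the y-reading-order decides.
(y1 ∘ y5) collapses to y1 ∘ y5
(y2 ∘ y3) collapses to y2 ∘ y3
(y6 ∘ y4) collapses to y6 ∘ y4
((y2 ∘ y3) ∘ (y6 ∘ y4)) collapses to y2 ∘ y3 ∘ y6 ∘ y4
((y1 ∘ y5) ∘ ((y2 ∘ y3) ∘ (y6 ∘ y4))) collapses to y1 ∘ y5 ∘ y2 ∘ y3 ∘ y6 ∘ y4

y1 ∘ y5 ∘ y2 ∘ y3 ∘ y6 ∘ y4


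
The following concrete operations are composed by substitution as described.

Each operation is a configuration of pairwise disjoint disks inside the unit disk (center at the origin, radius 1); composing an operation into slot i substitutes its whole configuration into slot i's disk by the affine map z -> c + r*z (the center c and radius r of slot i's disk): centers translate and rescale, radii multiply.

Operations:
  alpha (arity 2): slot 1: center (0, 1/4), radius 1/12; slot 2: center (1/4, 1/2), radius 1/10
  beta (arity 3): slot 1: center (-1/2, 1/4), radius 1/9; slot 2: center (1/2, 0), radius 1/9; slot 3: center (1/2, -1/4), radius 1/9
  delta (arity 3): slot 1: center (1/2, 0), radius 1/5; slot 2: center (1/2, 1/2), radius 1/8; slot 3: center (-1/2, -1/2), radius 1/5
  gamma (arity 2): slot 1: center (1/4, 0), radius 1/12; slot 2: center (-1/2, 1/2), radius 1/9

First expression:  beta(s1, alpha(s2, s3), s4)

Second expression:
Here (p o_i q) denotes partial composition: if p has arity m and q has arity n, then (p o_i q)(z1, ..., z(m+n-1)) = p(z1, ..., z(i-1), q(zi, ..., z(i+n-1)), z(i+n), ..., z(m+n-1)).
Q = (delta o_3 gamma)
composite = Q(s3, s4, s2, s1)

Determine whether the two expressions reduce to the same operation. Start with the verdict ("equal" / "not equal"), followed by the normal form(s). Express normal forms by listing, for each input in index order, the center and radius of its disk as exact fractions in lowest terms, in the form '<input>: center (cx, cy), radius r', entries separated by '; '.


The first composite normalizes to s1: center (-1/2, 1/4), radius 1/9; s2: center (1/2, 1/36), radius 1/108; s3: center (19/36, 1/18), radius 1/90; s4: center (1/2, -1/4), radius 1/9
The second composite normalizes to s1: center (-3/5, -2/5), radius 1/45; s2: center (-9/20, -1/2), radius 1/60; s3: center (1/2, 0), radius 1/5; s4: center (1/2, 1/2), radius 1/8
The normal forms differ: not equal.

not equal: they reduce to s1: center (-1/2, 1/4), radius 1/9; s2: center (1/2, 1/36), radius 1/108; s3: center (19/36, 1/18), radius 1/90; s4: center (1/2, -1/4), radius 1/9 and s1: center (-3/5, -2/5), radius 1/45; s2: center (-9/20, -1/2), radius 1/60; s3: center (1/2, 0), radius 1/5; s4: center (1/2, 1/2), radius 1/8


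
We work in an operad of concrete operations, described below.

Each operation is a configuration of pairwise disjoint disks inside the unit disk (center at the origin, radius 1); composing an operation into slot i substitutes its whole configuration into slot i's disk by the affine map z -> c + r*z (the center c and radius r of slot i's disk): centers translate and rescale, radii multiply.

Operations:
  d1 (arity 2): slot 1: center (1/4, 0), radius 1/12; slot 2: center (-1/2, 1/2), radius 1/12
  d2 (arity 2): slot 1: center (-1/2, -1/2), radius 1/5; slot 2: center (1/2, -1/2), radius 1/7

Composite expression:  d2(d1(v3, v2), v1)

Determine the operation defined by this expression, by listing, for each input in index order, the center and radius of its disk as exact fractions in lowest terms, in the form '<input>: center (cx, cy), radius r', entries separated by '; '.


v1: center (1/2, -1/2), radius 1/7; v2: center (-3/5, -2/5), radius 1/60; v3: center (-9/20, -1/2), radius 1/60

Below d2, radii multiply path by path; the v-disk centers shift.
for v3, the 2-step affine chain lands on center (-9/20, -1/2), radius 1/60
for v2, the 2-step affine chain lands on center (-3/5, -2/5), radius 1/60
for v1, the 1-step affine chain lands on center (1/2, -1/2), radius 1/7


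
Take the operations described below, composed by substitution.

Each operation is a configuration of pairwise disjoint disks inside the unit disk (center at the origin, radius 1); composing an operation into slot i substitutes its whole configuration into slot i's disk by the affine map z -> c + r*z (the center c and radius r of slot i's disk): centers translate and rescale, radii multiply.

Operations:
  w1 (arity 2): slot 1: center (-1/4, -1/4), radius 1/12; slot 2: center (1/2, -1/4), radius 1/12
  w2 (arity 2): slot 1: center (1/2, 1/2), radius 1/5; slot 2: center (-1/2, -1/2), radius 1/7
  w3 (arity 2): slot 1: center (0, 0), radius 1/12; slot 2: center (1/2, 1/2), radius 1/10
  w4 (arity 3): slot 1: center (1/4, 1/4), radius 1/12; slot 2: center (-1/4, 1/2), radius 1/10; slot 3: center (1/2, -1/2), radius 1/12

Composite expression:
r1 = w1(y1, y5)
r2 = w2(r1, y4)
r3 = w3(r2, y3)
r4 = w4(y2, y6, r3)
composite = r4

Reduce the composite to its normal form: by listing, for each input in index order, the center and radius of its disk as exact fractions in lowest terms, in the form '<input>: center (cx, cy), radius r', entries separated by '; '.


y1: center (161/320, -159/320), radius 1/8640; y2: center (1/4, 1/4), radius 1/12; y3: center (13/24, -11/24), radius 1/120; y4: center (143/288, -145/288), radius 1/1008; y5: center (121/240, -159/320), radius 1/8640; y6: center (-1/4, 1/2), radius 1/10

Each y-disk chains the slot maps above it in w4; radii multiply.
y2: after 1 affine step, its disk has center (1/4, 1/4), radius 1/12
y6: after 1 affine step, its disk has center (-1/4, 1/2), radius 1/10
y1: after 4 affine steps, its disk has center (161/320, -159/320), radius 1/8640
y5: after 4 affine steps, its disk has center (121/240, -159/320), radius 1/8640
y4: after 3 affine steps, its disk has center (143/288, -145/288), radius 1/1008
y3: after 2 affine steps, its disk has center (13/24, -11/24), radius 1/120


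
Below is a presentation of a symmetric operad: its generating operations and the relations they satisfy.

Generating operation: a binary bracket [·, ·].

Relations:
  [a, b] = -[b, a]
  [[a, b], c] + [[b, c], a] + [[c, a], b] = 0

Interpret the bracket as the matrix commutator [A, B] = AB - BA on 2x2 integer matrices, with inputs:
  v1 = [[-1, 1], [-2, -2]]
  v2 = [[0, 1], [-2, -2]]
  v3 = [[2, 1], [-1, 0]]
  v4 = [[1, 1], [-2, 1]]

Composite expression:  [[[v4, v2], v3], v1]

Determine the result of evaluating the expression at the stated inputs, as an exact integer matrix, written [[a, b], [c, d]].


[v4, v2] = [[0, -2], [-4, 0]]
[[v4, v2], v3] = [[6, 4], [-8, -6]]
[[[v4, v2], v3], v1] = [[0, 8], [16, 0]]

[[0, 8], [16, 0]]


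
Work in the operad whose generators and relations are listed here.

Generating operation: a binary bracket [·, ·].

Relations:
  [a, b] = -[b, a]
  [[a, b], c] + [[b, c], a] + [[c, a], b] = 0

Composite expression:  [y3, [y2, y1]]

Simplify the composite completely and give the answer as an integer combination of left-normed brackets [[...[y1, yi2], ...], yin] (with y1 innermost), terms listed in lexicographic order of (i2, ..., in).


In the tensor algebra, words opening y1 carry the y1-anchored form.
Composite bracket: [y3, [y2, y1]]
The bracket unfolds into 4 signed words via [a, b] = ab - ba (2^2 = 4).
Words beginning with y1 determine it all:
  word y1y2y3 has sign +1, contributing +[[y1, y2], y3]

[[y1, y2], y3]


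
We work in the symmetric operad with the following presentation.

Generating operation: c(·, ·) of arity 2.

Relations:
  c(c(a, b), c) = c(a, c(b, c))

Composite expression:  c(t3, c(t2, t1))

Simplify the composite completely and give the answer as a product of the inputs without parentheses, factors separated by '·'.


t3 · t2 · t1

Under associativity of c, the answer is the t's in reading order.
c(t2, t1) spells out as t2 · t1
c(t3, c(t2, t1)) spells out as t3 · t2 · t1


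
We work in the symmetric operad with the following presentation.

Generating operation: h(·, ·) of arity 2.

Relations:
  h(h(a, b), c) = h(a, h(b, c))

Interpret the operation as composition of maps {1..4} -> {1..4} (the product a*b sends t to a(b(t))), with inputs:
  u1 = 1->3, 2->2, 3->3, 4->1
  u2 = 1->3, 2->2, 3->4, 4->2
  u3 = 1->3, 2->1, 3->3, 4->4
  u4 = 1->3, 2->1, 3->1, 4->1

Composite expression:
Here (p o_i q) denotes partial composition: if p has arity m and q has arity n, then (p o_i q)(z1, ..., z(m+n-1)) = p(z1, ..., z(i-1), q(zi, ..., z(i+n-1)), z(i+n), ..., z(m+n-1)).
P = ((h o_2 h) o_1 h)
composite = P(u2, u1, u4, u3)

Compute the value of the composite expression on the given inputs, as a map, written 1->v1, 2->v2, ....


1->4, 2->4, 3->4, 4->4

h(u2, u1) = 1->4, 2->2, 3->4, 4->3
h(u4, u3) = 1->1, 2->3, 3->1, 4->1
h(h(u2, u1), h(u4, u3)) = 1->4, 2->4, 3->4, 4->4


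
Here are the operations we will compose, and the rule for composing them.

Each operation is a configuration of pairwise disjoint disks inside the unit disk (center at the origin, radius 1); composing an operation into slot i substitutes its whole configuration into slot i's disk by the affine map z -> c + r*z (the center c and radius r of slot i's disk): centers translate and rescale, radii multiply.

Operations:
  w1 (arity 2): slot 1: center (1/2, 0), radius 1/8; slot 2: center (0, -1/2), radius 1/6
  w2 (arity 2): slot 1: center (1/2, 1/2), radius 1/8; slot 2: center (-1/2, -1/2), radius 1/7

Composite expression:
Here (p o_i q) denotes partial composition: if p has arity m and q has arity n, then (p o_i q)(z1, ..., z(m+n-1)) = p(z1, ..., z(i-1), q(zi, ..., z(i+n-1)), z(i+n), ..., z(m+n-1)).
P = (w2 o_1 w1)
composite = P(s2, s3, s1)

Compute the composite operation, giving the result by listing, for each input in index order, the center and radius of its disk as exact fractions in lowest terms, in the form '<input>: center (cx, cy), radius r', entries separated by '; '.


Affine substitution under w2: radii multiply and s-centers shift.
s2 passes through 2 substitutions, ending at center (9/16, 1/2), radius 1/64
s3 passes through 2 substitutions, ending at center (1/2, 7/16), radius 1/48
s1 passes through 1 substitution, ending at center (-1/2, -1/2), radius 1/7

s1: center (-1/2, -1/2), radius 1/7; s2: center (9/16, 1/2), radius 1/64; s3: center (1/2, 7/16), radius 1/48


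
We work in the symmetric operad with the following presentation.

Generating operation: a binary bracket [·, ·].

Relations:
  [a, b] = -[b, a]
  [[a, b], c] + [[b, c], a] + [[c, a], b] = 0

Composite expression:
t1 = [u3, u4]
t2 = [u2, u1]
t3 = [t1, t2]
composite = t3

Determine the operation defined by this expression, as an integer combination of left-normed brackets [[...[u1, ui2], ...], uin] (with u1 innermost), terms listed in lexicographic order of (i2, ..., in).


A multilinear Lie element is pinned by u1-initial words (u1 innermost).
Composite bracket: [[u3, u4], [u2, u1]]
Full expansion: 8 signed words from ab - ba (2^3 = 8).
Collect the words opening with u1:
  word u1u2u3u4 has sign +1, contributing +[[[u1, u2], u3], u4]
  word u1u2u4u3 has sign -1, contributing -[[[u1, u2], u4], u3]

[[[u1, u2], u3], u4] - [[[u1, u2], u4], u3]


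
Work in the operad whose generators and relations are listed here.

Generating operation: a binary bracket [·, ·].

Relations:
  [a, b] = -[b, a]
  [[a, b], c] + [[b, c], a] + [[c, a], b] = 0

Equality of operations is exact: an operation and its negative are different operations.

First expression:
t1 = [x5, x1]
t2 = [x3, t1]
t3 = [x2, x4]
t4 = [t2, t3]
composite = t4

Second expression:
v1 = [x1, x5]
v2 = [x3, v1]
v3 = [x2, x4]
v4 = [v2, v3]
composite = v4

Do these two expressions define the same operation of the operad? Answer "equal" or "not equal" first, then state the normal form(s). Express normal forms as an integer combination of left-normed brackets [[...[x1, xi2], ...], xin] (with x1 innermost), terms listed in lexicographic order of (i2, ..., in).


not equal; the first gives [[[[x1, x5], x3], x2], x4] - [[[[x1, x5], x3], x4], x2] and the second -[[[[x1, x5], x3], x2], x4] + [[[[x1, x5], x3], x4], x2]

The first expression reduces to [[[[x1, x5], x3], x2], x4] - [[[[x1, x5], x3], x4], x2]
The second expression reduces to -[[[[x1, x5], x3], x2], x4] + [[[[x1, x5], x3], x4], x2]
The forms do not match — not equal.


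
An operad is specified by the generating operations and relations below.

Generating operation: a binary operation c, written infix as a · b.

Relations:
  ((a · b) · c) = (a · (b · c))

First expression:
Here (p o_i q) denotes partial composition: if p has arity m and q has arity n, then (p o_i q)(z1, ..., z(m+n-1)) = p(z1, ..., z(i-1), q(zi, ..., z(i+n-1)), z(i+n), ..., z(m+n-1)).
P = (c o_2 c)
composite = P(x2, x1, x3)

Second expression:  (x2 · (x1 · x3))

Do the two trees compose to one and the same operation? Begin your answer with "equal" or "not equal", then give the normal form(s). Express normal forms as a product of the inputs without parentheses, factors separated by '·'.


equal: each reduces to x2 · x1 · x3

The first expression, normalized: x2 · x1 · x3
The second expression, normalized: x2 · x1 · x3
Identical normal forms: equal.


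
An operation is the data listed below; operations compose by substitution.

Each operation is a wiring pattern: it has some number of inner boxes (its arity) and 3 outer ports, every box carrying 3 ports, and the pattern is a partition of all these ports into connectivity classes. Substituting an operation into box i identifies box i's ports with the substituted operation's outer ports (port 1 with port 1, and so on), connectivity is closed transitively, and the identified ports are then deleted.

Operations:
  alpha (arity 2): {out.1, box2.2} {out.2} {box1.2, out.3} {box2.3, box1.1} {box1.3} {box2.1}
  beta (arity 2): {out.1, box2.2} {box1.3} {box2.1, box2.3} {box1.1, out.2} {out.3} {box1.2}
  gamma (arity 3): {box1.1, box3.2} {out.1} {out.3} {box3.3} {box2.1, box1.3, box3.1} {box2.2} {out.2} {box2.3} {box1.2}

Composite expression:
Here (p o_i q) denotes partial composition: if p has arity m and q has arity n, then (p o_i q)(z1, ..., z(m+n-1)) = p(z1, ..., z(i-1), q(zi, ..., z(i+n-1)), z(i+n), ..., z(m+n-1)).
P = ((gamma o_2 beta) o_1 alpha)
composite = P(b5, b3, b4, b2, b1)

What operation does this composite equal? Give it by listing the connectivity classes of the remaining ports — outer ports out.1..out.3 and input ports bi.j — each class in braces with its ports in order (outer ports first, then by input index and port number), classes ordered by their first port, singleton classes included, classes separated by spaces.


Substituting into gamma glues patterns; closure does the rest.
through alpha, on inputs (b5, b3): {out.1, b3.2} {out.2} {out.3, b5.2} {b3.1} {b3.3, b5.1} {b5.3} (out.j = stage outer ports)
through beta, on inputs (b4, b2): {out.1, b2.2} {out.2, b4.1} {out.3} {b2.1, b2.3} {b4.2} {b4.3} (out.j = stage outer ports)
through gamma, on inputs (b5, b3, b4, b2, b1): {out.1} {out.2} {out.3} {b1.1, b2.2, b5.2} {b1.2, b3.2} {b1.3} {b2.1, b2.3} {b3.1} {b3.3, b5.1} {b4.1} {b4.2} {b4.3} {b5.3} (out.j = stage outer ports)

{out.1} {out.2} {out.3} {b1.1, b2.2, b5.2} {b1.2, b3.2} {b1.3} {b2.1, b2.3} {b3.1} {b3.3, b5.1} {b4.1} {b4.2} {b4.3} {b5.3}


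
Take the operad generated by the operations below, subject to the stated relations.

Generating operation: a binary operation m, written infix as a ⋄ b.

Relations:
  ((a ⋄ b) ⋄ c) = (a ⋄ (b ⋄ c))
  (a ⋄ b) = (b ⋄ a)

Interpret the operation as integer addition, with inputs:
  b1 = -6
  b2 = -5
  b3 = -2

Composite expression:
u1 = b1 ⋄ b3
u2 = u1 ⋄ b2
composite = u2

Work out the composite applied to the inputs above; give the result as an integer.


-13

(b1 ⋄ b3) = -8
((b1 ⋄ b3) ⋄ b2) = -13


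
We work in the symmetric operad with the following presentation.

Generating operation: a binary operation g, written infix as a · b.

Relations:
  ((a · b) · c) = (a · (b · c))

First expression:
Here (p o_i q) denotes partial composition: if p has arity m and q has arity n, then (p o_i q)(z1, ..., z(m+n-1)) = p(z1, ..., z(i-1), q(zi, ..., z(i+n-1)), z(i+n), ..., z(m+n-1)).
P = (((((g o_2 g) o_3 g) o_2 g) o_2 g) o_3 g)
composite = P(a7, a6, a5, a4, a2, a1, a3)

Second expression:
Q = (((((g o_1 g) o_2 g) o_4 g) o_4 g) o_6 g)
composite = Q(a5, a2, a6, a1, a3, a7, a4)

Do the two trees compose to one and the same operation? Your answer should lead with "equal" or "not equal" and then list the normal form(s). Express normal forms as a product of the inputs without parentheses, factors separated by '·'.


not equal; the first gives a7 · a6 · a5 · a4 · a2 · a1 · a3 and the second a5 · a2 · a6 · a1 · a3 · a7 · a4

Reducing the first expression gives a7 · a6 · a5 · a4 · a2 · a1 · a3
Reducing the second expression gives a5 · a2 · a6 · a1 · a3 · a7 · a4
They disagree, so not equal.


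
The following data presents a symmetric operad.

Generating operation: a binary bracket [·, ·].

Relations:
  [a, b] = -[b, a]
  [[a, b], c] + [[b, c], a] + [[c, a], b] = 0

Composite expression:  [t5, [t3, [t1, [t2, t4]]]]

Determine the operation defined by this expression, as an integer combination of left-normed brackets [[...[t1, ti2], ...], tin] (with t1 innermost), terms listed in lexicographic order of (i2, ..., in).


[[[[t1, t2], t4], t3], t5] - [[[[t1, t4], t2], t3], t5]

A multilinear Lie element is pinned by t1-initial words (t1 innermost).
Composite bracket: [t5, [t3, [t1, [t2, t4]]]]
Under [a, b] = ab - ba we get 16 signed associative words (2^4 = 16).
Words beginning with t1 determine it all:
  t1t2t4t3t5 appears with sign +1, giving the term +[[[[t1, t2], t4], t3], t5]
  t1t4t2t3t5 appears with sign -1, giving the term -[[[[t1, t4], t2], t3], t5]


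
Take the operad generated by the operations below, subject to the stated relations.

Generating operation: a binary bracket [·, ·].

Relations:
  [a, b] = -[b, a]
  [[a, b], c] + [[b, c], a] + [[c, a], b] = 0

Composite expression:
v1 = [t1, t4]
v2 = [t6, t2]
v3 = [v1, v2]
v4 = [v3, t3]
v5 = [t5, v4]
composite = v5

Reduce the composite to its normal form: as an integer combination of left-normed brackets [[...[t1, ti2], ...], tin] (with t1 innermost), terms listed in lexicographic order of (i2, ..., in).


[[[[[t1, t4], t2], t6], t3], t5] - [[[[[t1, t4], t6], t2], t3], t5]


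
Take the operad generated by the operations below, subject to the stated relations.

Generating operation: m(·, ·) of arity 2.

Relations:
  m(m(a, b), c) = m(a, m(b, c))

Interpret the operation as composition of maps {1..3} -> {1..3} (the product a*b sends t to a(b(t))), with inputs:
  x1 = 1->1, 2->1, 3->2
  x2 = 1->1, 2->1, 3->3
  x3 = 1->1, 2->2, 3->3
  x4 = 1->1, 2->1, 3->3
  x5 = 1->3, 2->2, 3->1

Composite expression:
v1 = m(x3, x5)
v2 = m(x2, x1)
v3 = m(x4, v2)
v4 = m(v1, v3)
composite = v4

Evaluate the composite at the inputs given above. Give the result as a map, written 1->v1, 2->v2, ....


m(x3, x5) = 1->3, 2->2, 3->1
m(x2, x1) = 1->1, 2->1, 3->1
m(x4, m(x2, x1)) = 1->1, 2->1, 3->1
m(m(x3, x5), m(x4, m(x2, x1))) = 1->3, 2->3, 3->3

1->3, 2->3, 3->3


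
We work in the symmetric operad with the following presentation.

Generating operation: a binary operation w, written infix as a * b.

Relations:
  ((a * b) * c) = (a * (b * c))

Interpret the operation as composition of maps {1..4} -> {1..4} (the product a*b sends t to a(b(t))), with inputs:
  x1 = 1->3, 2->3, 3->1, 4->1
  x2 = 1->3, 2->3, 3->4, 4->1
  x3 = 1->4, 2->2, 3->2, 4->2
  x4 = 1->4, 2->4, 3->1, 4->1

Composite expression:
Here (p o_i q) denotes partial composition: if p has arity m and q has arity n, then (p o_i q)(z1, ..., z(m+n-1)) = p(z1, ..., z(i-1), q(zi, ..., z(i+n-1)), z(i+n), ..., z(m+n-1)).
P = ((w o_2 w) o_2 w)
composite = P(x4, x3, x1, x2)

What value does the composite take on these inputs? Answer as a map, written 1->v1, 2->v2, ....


1->1, 2->1, 3->1, 4->4

(x3 * x1) = 1->2, 2->2, 3->4, 4->4
((x3 * x1) * x2) = 1->4, 2->4, 3->4, 4->2
(x4 * ((x3 * x1) * x2)) = 1->1, 2->1, 3->1, 4->4


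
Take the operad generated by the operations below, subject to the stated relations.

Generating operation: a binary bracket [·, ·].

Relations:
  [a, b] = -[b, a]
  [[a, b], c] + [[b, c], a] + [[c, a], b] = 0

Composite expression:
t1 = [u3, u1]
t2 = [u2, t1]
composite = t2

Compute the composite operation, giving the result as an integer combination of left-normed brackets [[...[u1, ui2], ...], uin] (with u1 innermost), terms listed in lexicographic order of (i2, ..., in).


[[u1, u3], u2]


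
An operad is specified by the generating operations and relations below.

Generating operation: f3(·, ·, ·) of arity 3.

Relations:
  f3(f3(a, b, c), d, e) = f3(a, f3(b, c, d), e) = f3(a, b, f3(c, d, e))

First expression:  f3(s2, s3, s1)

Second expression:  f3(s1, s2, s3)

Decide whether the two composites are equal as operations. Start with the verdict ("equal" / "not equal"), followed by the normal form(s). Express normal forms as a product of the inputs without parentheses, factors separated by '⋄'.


not equal: they reduce to s2 ⋄ s3 ⋄ s1 and s1 ⋄ s2 ⋄ s3

In normal form, the first expression is s2 ⋄ s3 ⋄ s1
In normal form, the second expression is s1 ⋄ s2 ⋄ s3
Different reductions; not equal.


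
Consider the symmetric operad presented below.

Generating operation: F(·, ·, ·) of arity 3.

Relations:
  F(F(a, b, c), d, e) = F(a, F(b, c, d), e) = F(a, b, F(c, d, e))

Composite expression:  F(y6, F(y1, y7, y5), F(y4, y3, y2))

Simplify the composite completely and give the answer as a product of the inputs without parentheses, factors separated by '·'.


y6 · y1 · y7 · y5 · y4 · y3 · y2


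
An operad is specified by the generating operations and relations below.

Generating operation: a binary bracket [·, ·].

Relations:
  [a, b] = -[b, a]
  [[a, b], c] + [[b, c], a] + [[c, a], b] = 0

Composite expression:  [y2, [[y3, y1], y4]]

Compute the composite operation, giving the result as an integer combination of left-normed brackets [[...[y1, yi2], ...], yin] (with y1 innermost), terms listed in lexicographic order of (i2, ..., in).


[[[y1, y3], y4], y2]

Expand each bracket as ab - ba; the y1-initial words give the coefficients.
Composite bracket: [y2, [[y3, y1], y4]]
Full expansion: 8 signed words from ab - ba (2^3 = 8).
Only words starting with y1 matter:
  sign of y1y3y4y2 is +1, so it contributes +[[[y1, y3], y4], y2]


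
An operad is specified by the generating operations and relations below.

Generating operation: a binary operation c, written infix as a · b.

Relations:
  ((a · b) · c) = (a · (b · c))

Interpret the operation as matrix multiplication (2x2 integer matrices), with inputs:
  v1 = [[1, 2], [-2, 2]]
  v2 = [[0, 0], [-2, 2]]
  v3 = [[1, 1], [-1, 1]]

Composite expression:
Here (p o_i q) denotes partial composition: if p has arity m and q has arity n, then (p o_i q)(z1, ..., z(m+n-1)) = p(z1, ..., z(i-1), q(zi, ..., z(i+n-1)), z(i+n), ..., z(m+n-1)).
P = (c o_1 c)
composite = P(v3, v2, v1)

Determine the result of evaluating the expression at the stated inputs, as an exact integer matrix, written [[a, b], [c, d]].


[[-6, 0], [-6, 0]]

(v3 · v2) = [[-2, 2], [-2, 2]]
((v3 · v2) · v1) = [[-6, 0], [-6, 0]]


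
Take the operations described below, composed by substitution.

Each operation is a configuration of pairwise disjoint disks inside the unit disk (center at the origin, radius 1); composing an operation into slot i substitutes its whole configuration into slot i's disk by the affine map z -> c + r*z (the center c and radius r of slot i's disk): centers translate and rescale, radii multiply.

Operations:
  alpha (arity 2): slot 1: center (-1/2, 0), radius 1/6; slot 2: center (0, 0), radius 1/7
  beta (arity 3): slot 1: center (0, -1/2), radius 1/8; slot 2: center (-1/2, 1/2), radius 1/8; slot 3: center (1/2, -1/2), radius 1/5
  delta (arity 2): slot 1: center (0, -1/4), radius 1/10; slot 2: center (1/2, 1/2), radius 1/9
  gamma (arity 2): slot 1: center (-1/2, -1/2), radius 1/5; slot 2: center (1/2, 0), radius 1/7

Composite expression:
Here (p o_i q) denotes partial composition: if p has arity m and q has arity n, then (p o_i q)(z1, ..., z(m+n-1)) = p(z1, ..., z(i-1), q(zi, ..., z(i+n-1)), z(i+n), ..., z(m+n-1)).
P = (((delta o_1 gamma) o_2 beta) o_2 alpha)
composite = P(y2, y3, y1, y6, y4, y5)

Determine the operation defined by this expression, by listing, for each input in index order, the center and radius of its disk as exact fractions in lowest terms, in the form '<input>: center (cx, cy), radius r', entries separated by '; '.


Only the slot chain above each y matters under delta; compose those maps.
tracing y2 down its 2-map path: center (-1/20, -3/10), radius 1/50
tracing y3 down its 4-map path: center (11/224, -9/35), radius 1/3360
tracing y1 down its 4-map path: center (1/20, -9/35), radius 1/3920
tracing y6 down its 3-map path: center (3/70, -17/70), radius 1/560
tracing y4 down its 3-map path: center (2/35, -9/35), radius 1/350
tracing y5 down its 1-map path: center (1/2, 1/2), radius 1/9

y1: center (1/20, -9/35), radius 1/3920; y2: center (-1/20, -3/10), radius 1/50; y3: center (11/224, -9/35), radius 1/3360; y4: center (2/35, -9/35), radius 1/350; y5: center (1/2, 1/2), radius 1/9; y6: center (3/70, -17/70), radius 1/560


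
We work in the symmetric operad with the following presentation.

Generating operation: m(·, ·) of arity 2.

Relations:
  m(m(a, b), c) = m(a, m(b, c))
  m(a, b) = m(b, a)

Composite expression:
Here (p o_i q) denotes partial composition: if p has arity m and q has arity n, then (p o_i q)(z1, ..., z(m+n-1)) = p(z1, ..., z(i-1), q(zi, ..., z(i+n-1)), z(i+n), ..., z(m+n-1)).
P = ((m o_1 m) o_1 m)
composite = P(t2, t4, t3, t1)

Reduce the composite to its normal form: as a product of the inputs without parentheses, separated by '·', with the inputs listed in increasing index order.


t1 · t2 · t3 · t4

Any arrangement under m is one operation, so sort the t-inputs.
m(t2, t4) spells out as t2 · t4
m(m(t2, t4), t3) spells out as t2 · t4 · t3
m(m(m(t2, t4), t3), t1) spells out as t2 · t4 · t3 · t1
commutativity sorts the factors: t1 · t2 · t3 · t4


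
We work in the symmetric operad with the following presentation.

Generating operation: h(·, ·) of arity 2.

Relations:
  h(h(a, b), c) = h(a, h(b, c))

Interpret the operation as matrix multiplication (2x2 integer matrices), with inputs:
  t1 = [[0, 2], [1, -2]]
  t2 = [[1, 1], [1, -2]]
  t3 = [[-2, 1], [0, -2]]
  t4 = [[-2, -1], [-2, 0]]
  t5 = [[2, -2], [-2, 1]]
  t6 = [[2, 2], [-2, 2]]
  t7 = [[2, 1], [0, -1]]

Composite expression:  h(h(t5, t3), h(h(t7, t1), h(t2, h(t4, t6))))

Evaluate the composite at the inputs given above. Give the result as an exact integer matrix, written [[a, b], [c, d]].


[[84, 108], [-48, -80]]

h(t5, t3) = [[-4, 6], [4, -4]]
h(t7, t1) = [[1, 2], [-1, 2]]
h(t4, t6) = [[-2, -6], [-4, -4]]
h(t2, h(t4, t6)) = [[-6, -10], [6, 2]]
h(h(t7, t1), h(t2, h(t4, t6))) = [[6, -6], [18, 14]]
h(h(t5, t3), h(h(t7, t1), h(t2, h(t4, t6)))) = [[84, 108], [-48, -80]]


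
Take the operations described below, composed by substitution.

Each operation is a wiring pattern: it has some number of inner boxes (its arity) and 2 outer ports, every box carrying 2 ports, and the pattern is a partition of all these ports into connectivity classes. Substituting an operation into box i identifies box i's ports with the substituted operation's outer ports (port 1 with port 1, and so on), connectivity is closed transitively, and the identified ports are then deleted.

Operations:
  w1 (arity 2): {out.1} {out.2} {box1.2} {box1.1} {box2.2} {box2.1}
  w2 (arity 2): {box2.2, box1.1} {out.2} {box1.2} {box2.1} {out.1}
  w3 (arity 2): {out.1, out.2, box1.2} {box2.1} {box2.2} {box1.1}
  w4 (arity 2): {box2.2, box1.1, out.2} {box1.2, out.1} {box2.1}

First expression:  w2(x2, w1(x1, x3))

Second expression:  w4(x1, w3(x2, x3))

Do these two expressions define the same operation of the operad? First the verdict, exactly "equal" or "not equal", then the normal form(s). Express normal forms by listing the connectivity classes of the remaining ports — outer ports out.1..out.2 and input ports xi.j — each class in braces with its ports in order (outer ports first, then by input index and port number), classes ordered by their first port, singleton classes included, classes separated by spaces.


not equal — first {out.1} {out.2} {x1.1} {x1.2} {x2.1} {x2.2} {x3.1} {x3.2}, second {out.1, x1.2} {out.2, x1.1, x2.2} {x2.1} {x3.1} {x3.2}

Reducing the first expression gives {out.1} {out.2} {x1.1} {x1.2} {x2.1} {x2.2} {x3.1} {x3.2}
Reducing the second expression gives {out.1, x1.2} {out.2, x1.1, x2.2} {x2.1} {x3.1} {x3.2}
No match — not equal.


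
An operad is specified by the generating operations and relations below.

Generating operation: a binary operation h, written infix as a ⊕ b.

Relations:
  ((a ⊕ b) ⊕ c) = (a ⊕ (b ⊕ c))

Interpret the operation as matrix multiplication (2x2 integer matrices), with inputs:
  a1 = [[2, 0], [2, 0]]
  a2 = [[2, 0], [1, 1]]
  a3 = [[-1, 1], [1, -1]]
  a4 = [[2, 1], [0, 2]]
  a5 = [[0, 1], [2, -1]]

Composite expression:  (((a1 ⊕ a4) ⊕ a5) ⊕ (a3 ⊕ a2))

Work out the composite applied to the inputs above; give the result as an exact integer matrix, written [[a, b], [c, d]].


[[-2, 2], [-2, 2]]


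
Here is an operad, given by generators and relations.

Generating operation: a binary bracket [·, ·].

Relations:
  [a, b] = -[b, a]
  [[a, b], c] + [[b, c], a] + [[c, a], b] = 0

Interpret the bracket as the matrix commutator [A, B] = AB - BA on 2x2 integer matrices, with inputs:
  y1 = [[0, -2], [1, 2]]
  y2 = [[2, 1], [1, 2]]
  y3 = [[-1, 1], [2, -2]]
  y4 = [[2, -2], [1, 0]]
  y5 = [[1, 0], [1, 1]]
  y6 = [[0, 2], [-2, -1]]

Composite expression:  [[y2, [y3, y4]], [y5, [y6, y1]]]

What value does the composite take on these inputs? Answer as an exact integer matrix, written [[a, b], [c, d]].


[[40, -40], [16, -40]]

[y3, y4] = [[5, -4], [3, -5]]
[y2, [y3, y4]] = [[7, -10], [10, -7]]
[y6, y1] = [[-2, 2], [3, 2]]
[y5, [y6, y1]] = [[-2, 0], [-4, 2]]
[[y2, [y3, y4]], [y5, [y6, y1]]] = [[40, -40], [16, -40]]


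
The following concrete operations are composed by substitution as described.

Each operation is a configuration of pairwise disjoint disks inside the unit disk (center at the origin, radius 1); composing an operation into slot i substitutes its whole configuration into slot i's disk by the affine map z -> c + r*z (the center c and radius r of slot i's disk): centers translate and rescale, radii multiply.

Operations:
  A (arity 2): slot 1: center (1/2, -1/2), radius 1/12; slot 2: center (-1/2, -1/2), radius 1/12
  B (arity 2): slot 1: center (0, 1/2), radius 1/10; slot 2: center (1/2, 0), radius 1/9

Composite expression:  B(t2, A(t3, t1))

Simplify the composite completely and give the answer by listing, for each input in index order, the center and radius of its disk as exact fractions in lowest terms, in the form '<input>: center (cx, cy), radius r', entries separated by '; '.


t1: center (4/9, -1/18), radius 1/108; t2: center (0, 1/2), radius 1/10; t3: center (5/9, -1/18), radius 1/108


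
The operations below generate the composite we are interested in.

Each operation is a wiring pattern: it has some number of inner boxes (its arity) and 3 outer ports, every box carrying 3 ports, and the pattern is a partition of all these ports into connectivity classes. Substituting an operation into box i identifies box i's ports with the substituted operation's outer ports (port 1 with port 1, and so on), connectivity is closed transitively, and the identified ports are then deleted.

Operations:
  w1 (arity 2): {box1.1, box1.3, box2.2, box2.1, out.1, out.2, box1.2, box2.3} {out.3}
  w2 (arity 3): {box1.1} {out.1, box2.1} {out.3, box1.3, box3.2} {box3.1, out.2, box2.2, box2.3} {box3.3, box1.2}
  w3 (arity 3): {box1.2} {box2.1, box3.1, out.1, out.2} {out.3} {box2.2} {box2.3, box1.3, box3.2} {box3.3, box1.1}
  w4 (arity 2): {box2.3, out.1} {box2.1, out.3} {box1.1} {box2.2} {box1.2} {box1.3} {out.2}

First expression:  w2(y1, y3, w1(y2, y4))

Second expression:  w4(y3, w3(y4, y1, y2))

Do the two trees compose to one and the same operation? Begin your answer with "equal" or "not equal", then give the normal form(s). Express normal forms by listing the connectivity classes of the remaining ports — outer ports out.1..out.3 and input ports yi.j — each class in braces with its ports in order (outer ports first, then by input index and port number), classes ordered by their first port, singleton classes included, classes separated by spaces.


The first composite normalizes to {out.1, y3.1} {out.2, out.3, y1.3, y2.1, y2.2, y2.3, y3.2, y3.3, y4.1, y4.2, y4.3} {y1.1} {y1.2}
The second composite normalizes to {out.1} {out.2} {out.3, y1.1, y2.1} {y1.2} {y1.3, y2.2, y4.3} {y2.3, y4.1} {y3.1} {y3.2} {y3.3} {y4.2}
The normal forms differ: not equal.

not equal: they reduce to {out.1, y3.1} {out.2, out.3, y1.3, y2.1, y2.2, y2.3, y3.2, y3.3, y4.1, y4.2, y4.3} {y1.1} {y1.2} and {out.1} {out.2} {out.3, y1.1, y2.1} {y1.2} {y1.3, y2.2, y4.3} {y2.3, y4.1} {y3.1} {y3.2} {y3.3} {y4.2}


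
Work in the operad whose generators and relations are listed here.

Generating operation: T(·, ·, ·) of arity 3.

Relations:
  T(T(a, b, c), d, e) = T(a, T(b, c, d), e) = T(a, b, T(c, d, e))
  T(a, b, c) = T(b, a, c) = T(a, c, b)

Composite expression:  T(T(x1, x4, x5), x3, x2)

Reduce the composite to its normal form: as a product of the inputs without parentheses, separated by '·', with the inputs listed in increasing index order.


x1 · x2 · x3 · x4 · x5


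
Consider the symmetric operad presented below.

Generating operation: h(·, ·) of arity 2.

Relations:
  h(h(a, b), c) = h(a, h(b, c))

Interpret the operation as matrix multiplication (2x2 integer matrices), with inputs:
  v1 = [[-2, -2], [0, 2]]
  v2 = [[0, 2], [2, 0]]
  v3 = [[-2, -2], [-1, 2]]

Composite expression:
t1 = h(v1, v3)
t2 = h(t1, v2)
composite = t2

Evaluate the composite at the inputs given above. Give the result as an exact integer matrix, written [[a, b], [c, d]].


h(v1, v3) = [[6, 0], [-2, 4]]
h(h(v1, v3), v2) = [[0, 12], [8, -4]]

[[0, 12], [8, -4]]


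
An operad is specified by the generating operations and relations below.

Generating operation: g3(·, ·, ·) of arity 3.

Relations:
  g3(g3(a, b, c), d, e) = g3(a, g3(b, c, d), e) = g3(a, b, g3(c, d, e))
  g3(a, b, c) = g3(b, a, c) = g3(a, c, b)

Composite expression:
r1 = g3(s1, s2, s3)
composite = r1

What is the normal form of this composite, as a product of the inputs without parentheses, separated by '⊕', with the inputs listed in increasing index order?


With g3 associative and commutative, the s-input set is all that matters.
g3(s1, s2, s3) collapses to s1 ⊕ s2 ⊕ s3
the factors in increasing index order: s1 ⊕ s2 ⊕ s3

s1 ⊕ s2 ⊕ s3


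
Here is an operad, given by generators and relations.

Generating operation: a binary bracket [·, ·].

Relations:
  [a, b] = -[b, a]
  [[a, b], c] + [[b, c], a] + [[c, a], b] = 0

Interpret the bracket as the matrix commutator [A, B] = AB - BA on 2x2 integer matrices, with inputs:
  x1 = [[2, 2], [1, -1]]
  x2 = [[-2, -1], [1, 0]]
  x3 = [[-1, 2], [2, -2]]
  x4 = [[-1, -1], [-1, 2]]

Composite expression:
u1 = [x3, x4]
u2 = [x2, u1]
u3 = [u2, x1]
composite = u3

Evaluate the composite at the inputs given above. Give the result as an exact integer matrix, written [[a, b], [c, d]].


[[10, 30], [-30, -10]]

[x3, x4] = [[0, 5], [-5, 0]]
[x2, [x3, x4]] = [[0, -10], [-10, 0]]
[[x2, [x3, x4]], x1] = [[10, 30], [-30, -10]]


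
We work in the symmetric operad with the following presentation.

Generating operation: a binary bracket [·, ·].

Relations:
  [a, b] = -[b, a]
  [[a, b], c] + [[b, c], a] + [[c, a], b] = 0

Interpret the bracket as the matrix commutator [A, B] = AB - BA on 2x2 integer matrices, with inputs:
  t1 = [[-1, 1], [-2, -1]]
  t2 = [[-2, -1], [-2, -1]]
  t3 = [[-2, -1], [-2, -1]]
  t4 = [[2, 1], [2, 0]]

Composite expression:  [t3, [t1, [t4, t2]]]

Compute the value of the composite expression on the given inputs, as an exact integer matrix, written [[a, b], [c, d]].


[[0, 0], [0, 0]]

[t4, t2] = [[0, -1], [2, 0]]
[t1, [t4, t2]] = [[0, 0], [0, 0]]
[t3, [t1, [t4, t2]]] = [[0, 0], [0, 0]]


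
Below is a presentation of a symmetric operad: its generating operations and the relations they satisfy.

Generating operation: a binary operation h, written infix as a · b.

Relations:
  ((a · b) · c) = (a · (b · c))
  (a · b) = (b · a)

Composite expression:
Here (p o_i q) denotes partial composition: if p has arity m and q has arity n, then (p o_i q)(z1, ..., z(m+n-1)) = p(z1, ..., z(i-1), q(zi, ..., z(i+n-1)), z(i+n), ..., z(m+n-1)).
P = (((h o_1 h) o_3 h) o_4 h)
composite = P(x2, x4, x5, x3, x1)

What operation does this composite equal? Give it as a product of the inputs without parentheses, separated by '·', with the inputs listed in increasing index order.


x1 · x2 · x3 · x4 · x5

With h associative and commutative, the x-input set is all that matters.
(x2 · x4) linearizes to x2 · x4
(x3 · x1) linearizes to x3 · x1
(x5 · (x3 · x1)) linearizes to x5 · x3 · x1
((x2 · x4) · (x5 · (x3 · x1))) linearizes to x2 · x4 · x5 · x3 · x1
rearranged into index order: x1 · x2 · x3 · x4 · x5
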